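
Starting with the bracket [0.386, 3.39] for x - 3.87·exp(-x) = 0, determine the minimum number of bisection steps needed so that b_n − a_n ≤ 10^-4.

Initial width b − a = 3.39 − 0.386 = 3.004000.
After n steps the width is (b−a)/2^n; need (b−a)/2^n ≤ 10^-4.
So n ≥ log₂(3.004000/10^-4) = log₂(30040.0000) ≈ 14.8746.
Hence n = 15.

15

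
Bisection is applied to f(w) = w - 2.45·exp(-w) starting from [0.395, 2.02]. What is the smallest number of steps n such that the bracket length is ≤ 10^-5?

18

Initial width b − a = 2.02 − 0.395 = 1.625000.
After n steps the width is (b−a)/2^n; need (b−a)/2^n ≤ 10^-5.
So n ≥ log₂(1.625000/10^-5) = log₂(162500.0000) ≈ 17.3101.
Hence n = 18.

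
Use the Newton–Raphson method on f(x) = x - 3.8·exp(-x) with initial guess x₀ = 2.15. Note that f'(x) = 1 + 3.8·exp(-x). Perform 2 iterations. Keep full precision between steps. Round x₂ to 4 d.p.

x_0 = 2.150000: f = 1.707360, f' = 1.442640 → x_1 = 2.150000 - (1.707360)/(1.442640) = 0.966503
x_1 = 0.966503: f = -0.479059, f' = 2.445562 → x_2 = 0.966503 - (-0.479059)/(2.445562) = 1.162392

1.1624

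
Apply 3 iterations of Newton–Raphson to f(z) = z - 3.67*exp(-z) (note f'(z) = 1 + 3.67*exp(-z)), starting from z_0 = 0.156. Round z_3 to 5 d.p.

z_0 = 0.156000: f = -2.983902, f' = 4.139902 → z_1 = 0.156000 - (-2.983902)/(4.139902) = 0.876766
z_1 = 0.876766: f = -0.650417, f' = 2.527184 → z_2 = 0.876766 - (-0.650417)/(2.527184) = 1.134135
z_2 = 1.134135: f = -0.046505, f' = 2.180640 → z_3 = 1.134135 - (-0.046505)/(2.180640) = 1.155461

1.15546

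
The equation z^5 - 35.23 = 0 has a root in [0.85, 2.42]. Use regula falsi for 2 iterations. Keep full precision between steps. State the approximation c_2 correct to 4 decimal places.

f(0.850000) = -34.786295, f(2.420000) = 47.769759
step 1: c = 1.511544, f(c) = -27.339503 < 0 → new bracket [1.511544, 2.420000]
step 2: c = 1.842219, f(c) = -14.011916 < 0 → new bracket [1.842219, 2.420000]

1.8422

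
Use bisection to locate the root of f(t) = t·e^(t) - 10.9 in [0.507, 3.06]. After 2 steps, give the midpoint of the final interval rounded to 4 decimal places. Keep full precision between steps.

2.1026

f(0.507000) = -10.058226, f(3.060000) = 54.362325 (opposite signs)
step 1: m = 1.783500, f(m) = -0.287021 < 0 → root in [1.783500, 3.060000]
step 2: m = 2.421750, f(m) = 16.382362 > 0 → root in [1.783500, 2.421750]
Midpoint of [1.783500, 2.421750] = 2.102625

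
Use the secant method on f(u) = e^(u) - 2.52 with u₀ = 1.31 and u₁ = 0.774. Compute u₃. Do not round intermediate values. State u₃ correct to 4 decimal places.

0.9264

f(u_0) = 1.186174, f(u_1) = -0.351577
u_2 = 0.774000 - (-0.351577)·(0.774000 - 1.310000)/(-0.351577 - (1.186174)) = 0.896546; f(u_2) = -0.068877
u_3 = 0.896546 - (-0.068877)·(0.896546 - 0.774000)/(-0.068877 - (-0.351577)) = 0.926403; f(u_3) = 0.005410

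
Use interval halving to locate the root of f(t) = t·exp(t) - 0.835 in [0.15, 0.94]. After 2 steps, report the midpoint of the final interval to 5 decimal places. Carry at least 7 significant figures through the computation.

0.44625

f(0.150000) = -0.660725, f(0.940000) = 1.571383 (opposite signs)
step 1: m = 0.545000, f(m) = 0.104912 > 0 → root in [0.150000, 0.545000]
step 2: m = 0.347500, f(m) = -0.343105 < 0 → root in [0.347500, 0.545000]
Midpoint of [0.347500, 0.545000] = 0.446250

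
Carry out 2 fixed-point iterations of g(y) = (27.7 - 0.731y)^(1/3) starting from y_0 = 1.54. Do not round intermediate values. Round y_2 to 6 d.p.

y_1 = g(1.540000) = 2.984148
y_2 = g(2.984148) = 2.944098

2.944098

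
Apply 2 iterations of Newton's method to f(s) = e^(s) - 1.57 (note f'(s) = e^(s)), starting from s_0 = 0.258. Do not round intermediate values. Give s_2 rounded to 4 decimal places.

Newton update: s ← s − f(s)/f'(s).
s_0 = 0.258000: f = -0.275661, f' = 1.294339 → s_1 = 0.258000 - (-0.275661)/(1.294339) = 0.470975
s_1 = 0.470975: f = 0.031554, f' = 1.601554 → s_2 = 0.470975 - (0.031554)/(1.601554) = 0.451272

0.4513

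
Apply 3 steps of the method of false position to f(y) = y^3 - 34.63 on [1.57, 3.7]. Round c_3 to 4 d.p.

False-position update: c = (a·f(b) − b·f(a))/(f(b) − f(a)); replace the endpoint whose sign matches f(c).
f(1.570000) = -30.760107, f(3.700000) = 16.023000
step 1: c = 2.970485, f(c) = -8.419097 < 0 → new bracket [2.970485, 3.700000]
step 2: c = 3.221767, f(c) = -1.188766 < 0 → new bracket [3.221767, 3.700000]
step 3: c = 3.254797, f(c) = -0.149648 < 0 → new bracket [3.254797, 3.700000]

3.2548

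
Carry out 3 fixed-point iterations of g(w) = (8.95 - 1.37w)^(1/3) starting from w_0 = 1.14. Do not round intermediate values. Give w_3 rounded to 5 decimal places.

1.85878

w_1 = g(1.140000) = 1.947659
w_2 = g(1.947659) = 1.845125
w_3 = g(1.845125) = 1.858778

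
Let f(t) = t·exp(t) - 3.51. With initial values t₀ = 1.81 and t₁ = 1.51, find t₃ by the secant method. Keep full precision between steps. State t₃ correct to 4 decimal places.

Secant update: t_(k+1) = t_k − f(t_k)·(t_k − t_(k-1))/(f(t_k) − f(t_(k-1))).
f(t_0) = 7.549910, f(t_1) = 3.325363
t_2 = 1.510000 - (3.325363)·(1.510000 - 1.810000)/(3.325363 - (7.549910)) = 1.273854; f(t_2) = 1.043523
t_3 = 1.273854 - (1.043523)·(1.273854 - 1.510000)/(1.043523 - (3.325363)) = 1.165861; f(t_3) = 0.230879

1.1659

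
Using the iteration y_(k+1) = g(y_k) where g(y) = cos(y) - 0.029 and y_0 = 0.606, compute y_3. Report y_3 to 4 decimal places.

0.7531

y_1 = g(0.606000) = 0.792933
y_2 = g(0.792933) = 0.672759
y_3 = g(0.672759) = 0.753105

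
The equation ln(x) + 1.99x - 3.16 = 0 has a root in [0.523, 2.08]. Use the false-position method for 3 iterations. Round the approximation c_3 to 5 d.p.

1.41509

f(0.523000) = -2.767404, f(2.080000) = 1.711568
step 1: c = 1.485017, f(c) = 0.190611 > 0 → new bracket [0.523000, 1.485017]
step 2: c = 1.423026, f(c) = 0.024608 > 0 → new bracket [0.523000, 1.423026]
step 3: c = 1.415094, f(c) = 0.003232 > 0 → new bracket [0.523000, 1.415094]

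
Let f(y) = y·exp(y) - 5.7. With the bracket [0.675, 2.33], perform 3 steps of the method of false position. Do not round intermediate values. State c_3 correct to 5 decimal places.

1.28851

f(0.675000) = -4.374278, f(2.330000) = 18.247604
step 1: c = 0.995019, f(c) = -3.008697 < 0 → new bracket [0.995019, 2.330000]
step 2: c = 1.183977, f(c) = -1.831540 < 0 → new bracket [1.183977, 2.330000]
step 3: c = 1.288513, f(c) = -1.026064 < 0 → new bracket [1.288513, 2.330000]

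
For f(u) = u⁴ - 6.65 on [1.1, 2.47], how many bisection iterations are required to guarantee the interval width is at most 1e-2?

8

Initial width b − a = 2.47 − 1.1 = 1.370000.
After n steps the width is (b−a)/2^n; need (b−a)/2^n ≤ 1e-2.
So n ≥ log₂(1.370000/1e-2) = log₂(137.0000) ≈ 7.0980.
Hence n = 8.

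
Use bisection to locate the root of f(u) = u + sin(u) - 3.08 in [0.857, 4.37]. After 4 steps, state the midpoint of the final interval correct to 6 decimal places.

2.503719

f(0.857000) = -1.467118, f(4.370000) = 0.348045 (opposite signs)
step 1: m = 2.613500, f(m) = 0.037387 > 0 → root in [0.857000, 2.613500]
step 2: m = 1.735250, f(m) = -0.358242 < 0 → root in [1.735250, 2.613500]
step 3: m = 2.174375, f(m) = -0.082315 < 0 → root in [2.174375, 2.613500]
step 4: m = 2.393938, f(m) = -0.006141 < 0 → root in [2.393938, 2.613500]
Midpoint of [2.393938, 2.613500] = 2.503719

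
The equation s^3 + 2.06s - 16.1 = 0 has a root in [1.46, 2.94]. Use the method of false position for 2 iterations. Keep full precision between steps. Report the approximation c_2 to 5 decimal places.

False-position update: c = (a·f(b) − b·f(a))/(f(b) − f(a)); replace the endpoint whose sign matches f(c).
f(1.460000) = -9.980264, f(2.940000) = 15.368584
step 1: c = 2.042701, f(c) = -3.368611 < 0 → new bracket [2.042701, 2.940000]
step 2: c = 2.204019, f(c) = -0.853259 < 0 → new bracket [2.204019, 2.940000]

2.20402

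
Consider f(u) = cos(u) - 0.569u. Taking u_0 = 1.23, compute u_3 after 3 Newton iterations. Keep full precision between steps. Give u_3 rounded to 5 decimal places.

f'(u) = -sin(u) - 0.569
u_0 = 1.230000: f = -0.365632, f' = -1.511489 → u_1 = 1.230000 - (-0.365632)/(-1.511489) = 0.988098
u_1 = 0.988098: f = -0.011949, f' = -1.403981 → u_2 = 0.988098 - (-0.011949)/(-1.403981) = 0.979587
u_2 = 0.979587: f = -0.000020, f' = -1.399267 → u_3 = 0.979587 - (-0.000020)/(-1.399267) = 0.979573

0.97957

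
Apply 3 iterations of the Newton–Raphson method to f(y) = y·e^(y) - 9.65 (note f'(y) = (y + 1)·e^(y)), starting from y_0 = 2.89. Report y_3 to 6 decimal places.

1.740135

y_0 = 2.890000: f = 42.350665, f' = 69.993974 → y_1 = 2.890000 - (42.350665)/(69.993974) = 2.284938
y_1 = 2.284938: f = 12.799705, f' = 32.274787 → y_2 = 2.284938 - (12.799705)/(32.274787) = 1.888353
y_2 = 1.888353: f = 2.829137, f' = 19.087614 → y_3 = 1.888353 - (2.829137)/(19.087614) = 1.740135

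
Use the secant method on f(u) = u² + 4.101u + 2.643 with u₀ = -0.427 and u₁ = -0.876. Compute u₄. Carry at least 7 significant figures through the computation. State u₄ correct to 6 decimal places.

-0.800881

f(u_0) = 1.074202, f(u_1) = -0.182100
u_2 = -0.876000 - (-0.182100)·(-0.876000 - -0.427000)/(-0.182100 - (1.074202)) = -0.810918; f(u_2) = -0.024986
u_3 = -0.810918 - (-0.024986)·(-0.810918 - -0.876000)/(-0.024986 - (-0.182100)) = -0.800568; f(u_3) = 0.000781
u_4 = -0.800568 - (0.000781)·(-0.800568 - -0.810918)/(0.000781 - (-0.024986)) = -0.800881; f(u_4) = -0.000003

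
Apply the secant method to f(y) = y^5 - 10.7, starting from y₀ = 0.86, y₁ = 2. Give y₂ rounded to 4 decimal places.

1.2299

f(y_0) = -10.229573, f(y_1) = 21.300000
y_2 = 2.000000 - (21.300000)·(2.000000 - 0.860000)/(21.300000 - (-10.229573)) = 1.229866; f(y_2) = -7.886229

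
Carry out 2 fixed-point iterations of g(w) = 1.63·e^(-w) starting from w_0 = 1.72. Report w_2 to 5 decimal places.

w_1 = g(1.720000) = 0.291878
w_2 = g(0.291878) = 1.217381

1.21738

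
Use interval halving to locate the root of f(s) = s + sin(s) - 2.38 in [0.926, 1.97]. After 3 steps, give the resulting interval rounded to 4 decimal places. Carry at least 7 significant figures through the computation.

[1.3175, 1.4480]

f(0.926000) = -0.654778, f(1.970000) = 0.511371 (opposite signs)
step 1: m = 1.448000, f(m) = 0.060470 > 0 → root in [0.926000, 1.448000]
step 2: m = 1.187000, f(m) = -0.265750 < 0 → root in [1.187000, 1.448000]
step 3: m = 1.317500, f(m) = -0.094408 < 0 → root in [1.317500, 1.448000]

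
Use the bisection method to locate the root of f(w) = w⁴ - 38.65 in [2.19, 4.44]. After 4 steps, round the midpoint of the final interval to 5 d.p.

f(2.190000) = -15.647425, f(4.440000) = 349.976025 (opposite signs)
step 1: m = 3.315000, f(m) = 82.113066 > 0 → root in [2.190000, 3.315000]
step 2: m = 2.752500, f(m) = 18.749659 > 0 → root in [2.190000, 2.752500]
step 3: m = 2.471250, f(m) = -1.353616 < 0 → root in [2.471250, 2.752500]
step 4: m = 2.611875, f(m) = 7.888197 > 0 → root in [2.471250, 2.611875]
Midpoint of [2.471250, 2.611875] = 2.541563

2.54156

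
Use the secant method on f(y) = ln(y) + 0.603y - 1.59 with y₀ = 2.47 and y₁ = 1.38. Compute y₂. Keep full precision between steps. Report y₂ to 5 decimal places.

1.76325

f(y_0) = 0.803628, f(y_1) = -0.435777
y_2 = 1.380000 - (-0.435777)·(1.380000 - 2.470000)/(-0.435777 - (0.803628)) = 1.763246; f(y_2) = 0.040393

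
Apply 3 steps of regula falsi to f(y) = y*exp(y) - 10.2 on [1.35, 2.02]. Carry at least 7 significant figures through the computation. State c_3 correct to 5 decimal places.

f(1.350000) = -4.992476, f(2.020000) = 5.027416
step 1: c = 1.683832, f(c) = -1.130621 < 0 → new bracket [1.683832, 2.020000]
step 2: c = 1.745553, f(c) = -0.199614 < 0 → new bracket [1.745553, 2.020000]
step 3: c = 1.756033, f(c) = -0.033573 < 0 → new bracket [1.756033, 2.020000]

1.75603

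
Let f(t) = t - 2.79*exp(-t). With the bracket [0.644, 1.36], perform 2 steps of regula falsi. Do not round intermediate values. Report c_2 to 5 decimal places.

1.01613

f(0.644000) = -0.821273, f(1.360000) = 0.643916
step 1: c = 1.045335, f(c) = 0.064443 > 0 → new bracket [0.644000, 1.045335]
step 2: c = 1.016134, f(c) = 0.006178 > 0 → new bracket [0.644000, 1.016134]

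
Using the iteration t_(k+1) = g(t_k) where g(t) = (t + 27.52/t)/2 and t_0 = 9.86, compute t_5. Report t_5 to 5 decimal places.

5.24595

t_1 = g(9.860000) = 6.325538
t_2 = g(6.325538) = 5.338078
t_3 = g(5.338078) = 5.246746
t_4 = g(5.246746) = 5.245951
t_5 = g(5.245951) = 5.245951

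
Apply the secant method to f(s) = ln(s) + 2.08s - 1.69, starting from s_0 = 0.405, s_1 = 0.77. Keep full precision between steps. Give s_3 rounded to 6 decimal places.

Secant update: s_(k+1) = s_k − f(s_k)·(s_k − s_(k-1))/(f(s_k) − f(s_(k-1))).
f(s_0) = -1.751468, f(s_1) = -0.349765
s_2 = 0.770000 - (-0.349765)·(0.770000 - 0.405000)/(-0.349765 - (-1.751468)) = 0.861078; f(s_2) = -0.048528
s_3 = 0.861078 - (-0.048528)·(0.861078 - 0.770000)/(-0.048528 - (-0.349765)) = 0.875750; f(s_3) = -0.001114

0.875750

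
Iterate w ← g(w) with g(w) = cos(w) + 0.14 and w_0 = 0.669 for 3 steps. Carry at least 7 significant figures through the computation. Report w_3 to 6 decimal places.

0.876929

w_1 = g(0.669000) = 0.924442
w_2 = g(0.924442) = 0.742280
w_3 = g(0.742280) = 0.876929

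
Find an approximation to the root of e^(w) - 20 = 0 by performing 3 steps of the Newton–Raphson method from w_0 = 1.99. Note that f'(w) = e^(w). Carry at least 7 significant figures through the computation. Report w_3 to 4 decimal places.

3.0165

Newton update: w ← w − f(w)/f'(w).
w_0 = 1.990000: f = -12.684466, f' = 7.315534 → w_1 = 1.990000 - (-12.684466)/(7.315534) = 3.723909
w_1 = 3.723909: f = 21.425992, f' = 41.425992 → w_2 = 3.723909 - (21.425992)/(41.425992) = 3.206697
w_2 = 3.206697: f = 4.697381, f' = 24.697381 → w_3 = 3.206697 - (4.697381)/(24.697381) = 3.016500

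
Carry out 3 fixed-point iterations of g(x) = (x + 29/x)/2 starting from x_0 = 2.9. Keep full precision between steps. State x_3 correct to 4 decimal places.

x_1 = g(2.900000) = 6.450000
x_2 = g(6.450000) = 5.473062
x_3 = g(5.473062) = 5.385871

5.3859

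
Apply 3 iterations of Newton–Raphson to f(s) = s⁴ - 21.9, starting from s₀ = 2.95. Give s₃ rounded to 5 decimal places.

f'(s) = 4s³
s_0 = 2.950000: f = 53.833506, f' = 102.689500 → s_1 = 2.950000 - (53.833506)/(102.689500) = 2.425764
s_1 = 2.425764: f = 12.725366, f' = 57.096011 → s_2 = 2.425764 - (12.725366)/(57.096011) = 2.202888
s_2 = 2.202888: f = 1.648833, f' = 42.759934 → s_3 = 2.202888 - (1.648833)/(42.759934) = 2.164327

2.16433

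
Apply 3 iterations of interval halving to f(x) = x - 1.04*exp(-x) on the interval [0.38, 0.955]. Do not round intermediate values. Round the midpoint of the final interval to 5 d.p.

0.55969

f(0.380000) = -0.331216, f(0.955000) = 0.554795 (opposite signs)
step 1: m = 0.667500, f(m) = 0.133991 > 0 → root in [0.380000, 0.667500]
step 2: m = 0.523750, f(m) = -0.092237 < 0 → root in [0.523750, 0.667500]
step 3: m = 0.595625, f(m) = 0.022358 > 0 → root in [0.523750, 0.595625]
Midpoint of [0.523750, 0.595625] = 0.559687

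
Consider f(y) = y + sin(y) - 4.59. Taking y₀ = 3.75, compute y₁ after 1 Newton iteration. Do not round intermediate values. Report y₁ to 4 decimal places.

Newton update: y ← y − f(y)/f'(y).
f'(y) = 1 + cos(y)
y_0 = 3.750000: f = -1.411561, f' = 0.179441 → y_1 = 3.750000 - (-1.411561)/(0.179441) = 11.616453

11.6165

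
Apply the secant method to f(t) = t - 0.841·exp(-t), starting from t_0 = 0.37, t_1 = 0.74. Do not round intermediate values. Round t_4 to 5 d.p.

0.50669

f(t_0) = -0.210908, f(t_1) = 0.338747
t_2 = 0.740000 - (0.338747)·(0.740000 - 0.370000)/(0.338747 - (-0.210908)) = 0.511972; f(t_2) = 0.007951
t_3 = 0.511972 - (0.007951)·(0.511972 - 0.740000)/(0.007951 - (0.338747)) = 0.506492; f(t_3) = -0.000300
t_4 = 0.506492 - (-0.000300)·(0.506492 - 0.511972)/(-0.000300 - (0.007951)) = 0.506691; f(t_4) = 0.000000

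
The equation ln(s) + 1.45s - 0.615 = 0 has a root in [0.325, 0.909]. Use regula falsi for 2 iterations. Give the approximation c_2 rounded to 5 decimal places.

0.69095

False-position update: c = (a·f(b) − b·f(a))/(f(b) − f(a)); replace the endpoint whose sign matches f(c).
f(0.325000) = -1.267680, f(0.909000) = 0.607640
step 1: c = 0.719773, f(c) = 0.099851 > 0 → new bracket [0.325000, 0.719773]
step 2: c = 0.690948, f(c) = 0.017185 > 0 → new bracket [0.325000, 0.690948]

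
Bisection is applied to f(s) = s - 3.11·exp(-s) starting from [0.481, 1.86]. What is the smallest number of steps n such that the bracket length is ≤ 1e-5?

18

Initial width b − a = 1.86 − 0.481 = 1.379000.
After n steps the width is (b−a)/2^n; need (b−a)/2^n ≤ 1e-5.
So n ≥ log₂(1.379000/1e-5) = log₂(137900.0000) ≈ 17.0733.
Hence n = 18.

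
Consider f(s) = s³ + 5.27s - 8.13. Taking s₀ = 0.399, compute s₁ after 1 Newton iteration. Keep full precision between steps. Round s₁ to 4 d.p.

Newton update: s ← s − f(s)/f'(s).
f'(s) = 3s² + 5.27
s_0 = 0.399000: f = -5.963749, f' = 5.747603 → s_1 = 0.399000 - (-5.963749)/(5.747603) = 1.436606

1.4366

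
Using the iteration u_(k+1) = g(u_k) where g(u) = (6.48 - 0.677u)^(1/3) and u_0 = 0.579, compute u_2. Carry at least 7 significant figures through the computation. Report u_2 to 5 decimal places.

1.73733

u_1 = g(0.579000) = 1.825963
u_2 = g(1.825963) = 1.737331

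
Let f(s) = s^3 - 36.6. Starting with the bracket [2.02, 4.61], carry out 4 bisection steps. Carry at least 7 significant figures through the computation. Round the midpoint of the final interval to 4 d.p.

3.3959

f(2.020000) = -28.357592, f(4.610000) = 61.372181 (opposite signs)
step 1: m = 3.315000, f(m) = -0.170719 < 0 → root in [3.315000, 4.610000]
step 2: m = 3.962500, f(m) = 25.616822 > 0 → root in [3.315000, 3.962500]
step 3: m = 3.638750, f(m) = 11.578875 > 0 → root in [3.315000, 3.638750]
step 4: m = 3.476875, f(m) = 5.430759 > 0 → root in [3.315000, 3.476875]
Midpoint of [3.315000, 3.476875] = 3.395938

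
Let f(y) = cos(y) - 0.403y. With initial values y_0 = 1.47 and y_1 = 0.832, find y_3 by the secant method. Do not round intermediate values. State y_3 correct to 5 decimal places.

1.10890

f(y_0) = -0.491784, f(y_1) = 0.338103
y_2 = 0.832000 - (0.338103)·(0.832000 - 1.470000)/(0.338103 - (-0.491784)) = 1.091926; f(y_2) = 0.020730
y_3 = 1.091926 - (0.020730)·(1.091926 - 0.832000)/(0.020730 - (0.338103)) = 1.108904; f(y_3) = -0.001246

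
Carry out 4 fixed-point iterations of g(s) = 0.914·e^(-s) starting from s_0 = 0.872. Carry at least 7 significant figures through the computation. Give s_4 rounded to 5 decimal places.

0.56002

s_1 = g(0.872000) = 0.382157
s_2 = g(0.382157) = 0.623703
s_3 = g(0.623703) = 0.489864
s_4 = g(0.489864) = 0.560017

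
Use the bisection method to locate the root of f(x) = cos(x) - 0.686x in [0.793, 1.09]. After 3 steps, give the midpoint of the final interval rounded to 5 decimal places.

f(0.793000) = 0.157713, f(1.090000) = -0.285255 (opposite signs)
step 1: m = 0.941500, f(m) = -0.057293 < 0 → root in [0.793000, 0.941500]
step 2: m = 0.867250, f(m) = 0.051993 > 0 → root in [0.867250, 0.941500]
step 3: m = 0.904375, f(m) = -0.002224 < 0 → root in [0.867250, 0.904375]
Midpoint of [0.867250, 0.904375] = 0.885813

0.88581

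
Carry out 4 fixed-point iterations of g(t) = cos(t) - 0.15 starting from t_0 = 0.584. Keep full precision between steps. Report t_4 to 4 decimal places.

t_1 = g(0.584000) = 0.684264
t_2 = g(0.684264) = 0.624885
t_3 = g(0.624885) = 0.661031
t_4 = g(0.661031) = 0.639360

0.6394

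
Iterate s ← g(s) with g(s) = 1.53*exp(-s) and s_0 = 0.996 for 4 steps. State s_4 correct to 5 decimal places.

0.80569

s_1 = g(0.996000) = 0.565111
s_2 = g(0.565111) = 0.869494
s_3 = g(0.869494) = 0.641320
s_4 = g(0.641320) = 0.805693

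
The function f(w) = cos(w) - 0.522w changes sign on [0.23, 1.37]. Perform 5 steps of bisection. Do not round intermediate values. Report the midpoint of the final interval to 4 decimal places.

0.9959

f(0.230000) = 0.853606, f(1.370000) = -0.515690 (opposite signs)
step 1: m = 0.800000, f(m) = 0.279107 > 0 → root in [0.800000, 1.370000]
step 2: m = 1.085000, f(m) = -0.099457 < 0 → root in [0.800000, 1.085000]
step 3: m = 0.942500, f(m) = 0.095782 > 0 → root in [0.942500, 1.085000]
step 4: m = 1.013750, f(m) = -0.000496 < 0 → root in [0.942500, 1.013750]
step 5: m = 0.978125, f(m) = 0.047997 > 0 → root in [0.978125, 1.013750]
Midpoint of [0.978125, 1.013750] = 0.995937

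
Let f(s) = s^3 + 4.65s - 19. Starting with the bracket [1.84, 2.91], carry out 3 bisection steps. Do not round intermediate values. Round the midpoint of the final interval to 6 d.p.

2.040625

f(1.840000) = -4.214496, f(2.910000) = 19.173671 (opposite signs)
step 1: m = 2.375000, f(m) = 5.440234 > 0 → root in [1.840000, 2.375000]
step 2: m = 2.107500, f(m) = 0.160455 > 0 → root in [1.840000, 2.107500]
step 3: m = 1.973750, f(m) = -2.132946 < 0 → root in [1.973750, 2.107500]
Midpoint of [1.973750, 2.107500] = 2.040625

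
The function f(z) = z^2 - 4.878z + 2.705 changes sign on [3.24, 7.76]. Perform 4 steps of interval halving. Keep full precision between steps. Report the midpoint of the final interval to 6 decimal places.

4.228750

f(3.240000) = -2.602120, f(7.760000) = 25.069320 (opposite signs)
step 1: m = 5.500000, f(m) = 6.126000 > 0 → root in [3.240000, 5.500000]
step 2: m = 4.370000, f(m) = 0.485040 > 0 → root in [3.240000, 4.370000]
step 3: m = 3.805000, f(m) = -1.377765 < 0 → root in [3.805000, 4.370000]
step 4: m = 4.087500, f(m) = -0.526169 < 0 → root in [4.087500, 4.370000]
Midpoint of [4.087500, 4.370000] = 4.228750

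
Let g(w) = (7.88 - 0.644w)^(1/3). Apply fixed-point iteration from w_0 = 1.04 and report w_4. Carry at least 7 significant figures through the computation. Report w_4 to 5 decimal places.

w_1 = g(1.040000) = 1.931894
w_2 = g(1.931894) = 1.879169
w_3 = g(1.879169) = 1.882368
w_4 = g(1.882368) = 1.882174

1.88217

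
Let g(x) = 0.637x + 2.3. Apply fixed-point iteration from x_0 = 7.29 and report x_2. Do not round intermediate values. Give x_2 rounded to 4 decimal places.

x_1 = g(7.290000) = 6.943730
x_2 = g(6.943730) = 6.723156

6.7232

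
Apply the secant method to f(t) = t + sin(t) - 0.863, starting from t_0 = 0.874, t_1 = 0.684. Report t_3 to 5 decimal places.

f(t_0) = 0.777902, f(t_1) = 0.452898
t_2 = 0.684000 - (0.452898)·(0.684000 - 0.874000)/(0.452898 - (0.777902)) = 0.419232; f(t_2) = -0.036709
t_3 = 0.419232 - (-0.036709)·(0.419232 - 0.684000)/(-0.036709 - (0.452898)) = 0.439083; f(t_3) = 0.001193

0.43908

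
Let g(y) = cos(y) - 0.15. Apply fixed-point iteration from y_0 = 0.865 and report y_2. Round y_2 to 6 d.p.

y_1 = g(0.865000) = 0.498640
y_2 = g(0.498640) = 0.728234

0.728234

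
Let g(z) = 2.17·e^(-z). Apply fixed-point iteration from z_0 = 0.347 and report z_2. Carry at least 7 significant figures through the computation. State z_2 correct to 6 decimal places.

z_1 = g(0.347000) = 1.533768
z_2 = g(1.533768) = 0.468115

0.468115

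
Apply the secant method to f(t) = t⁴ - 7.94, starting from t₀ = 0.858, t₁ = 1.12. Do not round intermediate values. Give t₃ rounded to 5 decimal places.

f(t_0) = -7.398063, f(t_1) = -6.366481
t_2 = 1.120000 - (-6.366481)·(1.120000 - 0.858000)/(-6.366481 - (-7.398063)) = 2.736951; f(t_2) = 48.173634
t_3 = 2.736951 - (48.173634)·(2.736951 - 1.120000)/(48.173634 - (-6.366481)) = 1.308747; f(t_3) = -5.006251

1.30875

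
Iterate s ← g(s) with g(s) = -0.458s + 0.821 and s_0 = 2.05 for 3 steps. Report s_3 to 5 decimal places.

0.42025

s_1 = g(2.050000) = -0.117900
s_2 = g(-0.117900) = 0.874998
s_3 = g(0.874998) = 0.420251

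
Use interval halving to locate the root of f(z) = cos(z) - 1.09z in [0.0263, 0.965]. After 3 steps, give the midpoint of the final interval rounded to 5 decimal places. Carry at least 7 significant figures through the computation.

f(0.026300) = 0.970987, f(0.965000) = -0.482433 (opposite signs)
step 1: m = 0.495650, f(m) = 0.339401 > 0 → root in [0.495650, 0.965000]
step 2: m = 0.730325, f(m) = -0.051097 < 0 → root in [0.495650, 0.730325]
step 3: m = 0.612988, f(m) = 0.149777 > 0 → root in [0.612988, 0.730325]
Midpoint of [0.612988, 0.730325] = 0.671656

0.67166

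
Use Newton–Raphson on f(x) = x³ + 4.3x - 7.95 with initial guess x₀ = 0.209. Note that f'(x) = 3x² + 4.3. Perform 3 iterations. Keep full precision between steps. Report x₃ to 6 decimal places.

1.319939

Newton update: x ← x − f(x)/f'(x).
x_0 = 0.209000: f = -7.042171, f' = 4.431043 → x_1 = 0.209000 - (-7.042171)/(4.431043) = 1.798281
x_1 = 1.798281: f = 5.597910, f' = 14.001439 → x_2 = 1.798281 - (5.597910)/(14.001439) = 1.398471
x_2 = 1.398471: f = 0.798445, f' = 10.167163 → x_3 = 1.398471 - (0.798445)/(10.167163) = 1.319939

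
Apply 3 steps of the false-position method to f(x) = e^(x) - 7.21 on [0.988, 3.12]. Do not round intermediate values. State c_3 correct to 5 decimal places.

1.85759

f(0.988000) = -4.524143, f(3.120000) = 15.436380
step 1: c = 1.471227, f(c) = -2.855423 < 0 → new bracket [1.471227, 3.120000]
step 2: c = 1.728607, f(c) = -1.577196 < 0 → new bracket [1.728607, 3.120000]
step 3: c = 1.857593, f(c) = -0.801709 < 0 → new bracket [1.857593, 3.120000]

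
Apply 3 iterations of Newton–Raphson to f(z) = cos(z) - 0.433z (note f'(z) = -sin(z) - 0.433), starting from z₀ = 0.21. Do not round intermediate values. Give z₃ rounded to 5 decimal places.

Newton update: z ← z − f(z)/f'(z).
z_0 = 0.210000: f = 0.887101, f' = -0.641460 → z_1 = 0.210000 - (0.887101)/(-0.641460) = 1.592941
z_1 = 1.592941: f = -0.711886, f' = -1.432755 → z_2 = 1.592941 - (-0.711886)/(-1.432755) = 1.096076
z_2 = 1.096076: f = -0.017511, f' = -1.322420 → z_3 = 1.096076 - (-0.017511)/(-1.322420) = 1.082834

1.08283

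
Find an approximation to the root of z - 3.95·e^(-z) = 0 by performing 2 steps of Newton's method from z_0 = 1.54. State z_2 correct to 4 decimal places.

1.1951

f'(z) = 1 + 3.95·e^(-z)
z_0 = 1.540000: f = 0.693195, f' = 1.846805 → z_1 = 1.540000 - (0.693195)/(1.846805) = 1.164652
z_1 = 1.164652: f = -0.067871, f' = 2.232523 → z_2 = 1.164652 - (-0.067871)/(2.232523) = 1.195053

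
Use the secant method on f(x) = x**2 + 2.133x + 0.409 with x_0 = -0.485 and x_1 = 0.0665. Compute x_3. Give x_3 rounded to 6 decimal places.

-0.219405

f(x_0) = -0.390280, f(x_1) = 0.555267
x_2 = 0.066500 - (0.555267)·(0.066500 - -0.485000)/(0.555267 - (-0.390280)) = -0.257365; f(x_2) = -0.073723
x_3 = -0.257365 - (-0.073723)·(-0.257365 - 0.066500)/(-0.073723 - (0.555267)) = -0.219405; f(x_3) = -0.010853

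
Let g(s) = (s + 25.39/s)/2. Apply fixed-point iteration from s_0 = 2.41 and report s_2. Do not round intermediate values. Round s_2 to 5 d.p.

5.19765

s_1 = g(2.410000) = 6.472635
s_2 = g(6.472635) = 5.197652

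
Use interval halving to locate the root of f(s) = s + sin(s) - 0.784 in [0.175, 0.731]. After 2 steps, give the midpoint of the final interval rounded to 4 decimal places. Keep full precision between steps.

0.3835

f(0.175000) = -0.434892, f(0.731000) = 0.614614 (opposite signs)
step 1: m = 0.453000, f(m) = 0.106665 > 0 → root in [0.175000, 0.453000]
step 2: m = 0.314000, f(m) = -0.161134 < 0 → root in [0.314000, 0.453000]
Midpoint of [0.314000, 0.453000] = 0.383500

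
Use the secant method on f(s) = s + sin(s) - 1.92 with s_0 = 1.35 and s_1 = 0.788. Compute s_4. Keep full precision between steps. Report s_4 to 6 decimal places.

1.051711

f(s_0) = 0.405723, f(s_1) = -0.423056
s_2 = 0.788000 - (-0.423056)·(0.788000 - 1.350000)/(-0.423056 - (0.405723)) = 1.074877; f(s_2) = 0.034408
s_3 = 1.074877 - (0.034408)·(1.074877 - 0.788000)/(0.034408 - (-0.423056)) = 1.053299; f(s_3) = 0.002359
s_4 = 1.053299 - (0.002359)·(1.053299 - 1.074877)/(0.002359 - (0.034408)) = 1.051711; f(s_4) = -0.000016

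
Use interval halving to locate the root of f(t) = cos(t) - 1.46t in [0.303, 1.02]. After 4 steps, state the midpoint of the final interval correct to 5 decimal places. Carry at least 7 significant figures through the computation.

f(0.303000) = 0.512066, f(1.020000) = -0.965834 (opposite signs)
step 1: m = 0.661500, f(m) = -0.176718 < 0 → root in [0.303000, 0.661500]
step 2: m = 0.482250, f(m) = 0.181869 > 0 → root in [0.482250, 0.661500]
step 3: m = 0.571875, f(m) = 0.005950 > 0 → root in [0.571875, 0.661500]
step 4: m = 0.616687, f(m) = -0.084565 < 0 → root in [0.571875, 0.616687]
Midpoint of [0.571875, 0.616687] = 0.594281

0.59428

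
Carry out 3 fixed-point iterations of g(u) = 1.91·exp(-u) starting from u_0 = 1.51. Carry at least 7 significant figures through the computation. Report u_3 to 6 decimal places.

u_1 = g(1.510000) = 0.421938
u_2 = g(0.421938) = 1.252530
u_3 = g(1.252530) = 0.545842

0.545842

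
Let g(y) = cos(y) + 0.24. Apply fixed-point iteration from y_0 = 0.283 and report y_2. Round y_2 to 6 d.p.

0.602151

y_1 = g(0.283000) = 1.200222
y_2 = g(1.200222) = 0.602151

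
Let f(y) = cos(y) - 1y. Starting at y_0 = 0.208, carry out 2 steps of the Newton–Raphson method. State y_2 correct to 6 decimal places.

0.741360

f'(y) = -sin(y) - 1
y_0 = 0.208000: f = 0.770446, f' = -1.206503 → y_1 = 0.208000 - (0.770446)/(-1.206503) = 0.846577
y_1 = 0.846577: f = -0.184027, f' = -1.749017 → y_2 = 0.846577 - (-0.184027)/(-1.749017) = 0.741360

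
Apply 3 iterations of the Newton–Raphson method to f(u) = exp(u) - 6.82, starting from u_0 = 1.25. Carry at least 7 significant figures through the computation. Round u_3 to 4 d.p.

f'(u) = exp(u)
u_0 = 1.250000: f = -3.329657, f' = 3.490343 → u_1 = 1.250000 - (-3.329657)/(3.490343) = 2.203963
u_1 = 2.203963: f = 2.240848, f' = 9.060848 → u_2 = 2.203963 - (2.240848)/(9.060848) = 1.956652
u_2 = 1.956652: f = 0.255596, f' = 7.075596 → u_3 = 1.956652 - (0.255596)/(7.075596) = 1.920528

1.9205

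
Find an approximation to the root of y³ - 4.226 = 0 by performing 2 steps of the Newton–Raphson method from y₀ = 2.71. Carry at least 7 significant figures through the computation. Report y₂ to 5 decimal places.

f'(y) = 3y²
y_0 = 2.710000: f = 15.676511, f' = 22.032300 → y_1 = 2.710000 - (15.676511)/(22.032300) = 1.998476
y_1 = 1.998476: f = 3.755726, f' = 11.981719 → y_2 = 1.998476 - (3.755726)/(11.981719) = 1.685021

1.68502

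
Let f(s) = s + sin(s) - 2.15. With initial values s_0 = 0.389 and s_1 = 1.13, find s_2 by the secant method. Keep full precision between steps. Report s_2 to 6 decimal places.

f(s_0) = -1.381737, f(s_1) = -0.115588
s_2 = 1.130000 - (-0.115588)·(1.130000 - 0.389000)/(-0.115588 - (-1.381737)) = 1.197647; f(s_2) = -0.021170

1.197647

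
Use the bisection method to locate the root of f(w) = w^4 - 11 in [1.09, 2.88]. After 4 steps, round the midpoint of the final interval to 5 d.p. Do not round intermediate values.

f(1.090000) = -9.588418, f(2.880000) = 57.797071 (opposite signs)
step 1: m = 1.985000, f(m) = 4.525373 > 0 → root in [1.090000, 1.985000]
step 2: m = 1.537500, f(m) = -5.411947 < 0 → root in [1.537500, 1.985000]
step 3: m = 1.761250, f(m) = -1.377586 < 0 → root in [1.761250, 1.985000]
step 4: m = 1.873125, f(m) = 1.310255 > 0 → root in [1.761250, 1.873125]
Midpoint of [1.761250, 1.873125] = 1.817187

1.81719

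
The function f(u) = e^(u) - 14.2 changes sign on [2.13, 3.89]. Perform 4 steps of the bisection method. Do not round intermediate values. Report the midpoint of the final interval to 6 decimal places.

f(2.130000) = -5.785133, f(3.890000) = 34.710887 (opposite signs)
step 1: m = 3.010000, f(m) = 6.087400 > 0 → root in [2.130000, 3.010000]
step 2: m = 2.570000, f(m) = -1.134176 < 0 → root in [2.570000, 3.010000]
step 3: m = 2.790000, f(m) = 2.081020 > 0 → root in [2.570000, 2.790000]
step 4: m = 2.680000, f(m) = 0.385093 > 0 → root in [2.570000, 2.680000]
Midpoint of [2.570000, 2.680000] = 2.625000

2.625000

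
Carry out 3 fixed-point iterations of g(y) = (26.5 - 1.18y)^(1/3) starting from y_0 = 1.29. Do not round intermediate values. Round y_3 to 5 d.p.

2.84970

y_1 = g(1.290000) = 2.923152
y_2 = g(2.923152) = 2.845954
y_3 = g(2.845954) = 2.849698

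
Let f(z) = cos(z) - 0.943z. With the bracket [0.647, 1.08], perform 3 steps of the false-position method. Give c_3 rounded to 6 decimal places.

f(0.647000) = 0.187775, f(1.080000) = -0.547112
step 1: c = 0.757638, f(c) = 0.012008 > 0 → new bracket [0.757638, 1.080000]
step 2: c = 0.764562, f(c) = 0.000704 > 0 → new bracket [0.764562, 1.080000]
step 3: c = 0.764967, f(c) = 0.000041 > 0 → new bracket [0.764967, 1.080000]

0.764967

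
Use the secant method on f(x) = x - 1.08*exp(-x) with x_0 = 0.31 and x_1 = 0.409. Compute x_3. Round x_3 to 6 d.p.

0.595052

f(x_0) = -0.482123, f(x_1) = -0.308459
x_2 = 0.409000 - (-0.308459)·(0.409000 - 0.310000)/(-0.308459 - (-0.482123)) = 0.584843; f(x_2) = -0.016926
x_3 = 0.584843 - (-0.016926)·(0.584843 - 0.409000)/(-0.016926 - (-0.308459)) = 0.595052; f(x_3) = -0.000605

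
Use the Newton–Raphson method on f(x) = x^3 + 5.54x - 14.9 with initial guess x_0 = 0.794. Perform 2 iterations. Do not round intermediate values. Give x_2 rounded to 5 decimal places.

1.78951

f'(x) = 3x^2 + 5.54
x_0 = 0.794000: f = -10.000674, f' = 7.431308 → x_1 = 0.794000 - (-10.000674)/(7.431308) = 2.139749
x_1 = 2.139749: f = 6.751102, f' = 19.275575 → x_2 = 2.139749 - (6.751102)/(19.275575) = 1.789508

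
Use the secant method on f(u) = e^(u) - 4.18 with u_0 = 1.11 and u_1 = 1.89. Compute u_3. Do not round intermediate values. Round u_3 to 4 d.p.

Secant update: u_(k+1) = u_k − f(u_k)·(u_k − u_(k-1))/(f(u_k) − f(u_(k-1))).
f(u_0) = -1.145642, f(u_1) = 2.439369
u_2 = 1.890000 - (2.439369)·(1.890000 - 1.110000)/(2.439369 - (-1.145642)) = 1.359260; f(u_2) = -0.286688
u_3 = 1.359260 - (-0.286688)·(1.359260 - 1.890000)/(-0.286688 - (2.439369)) = 1.415076; f(u_3) = -0.063201

1.4151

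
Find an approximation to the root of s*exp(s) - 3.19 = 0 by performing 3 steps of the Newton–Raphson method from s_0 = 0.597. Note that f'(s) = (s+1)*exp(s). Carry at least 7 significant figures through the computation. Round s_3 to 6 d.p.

s_0 = 0.597000: f = -2.105454, f' = 2.901207 → s_1 = 0.597000 - (-2.105454)/(2.901207) = 1.322716
s_1 = 1.322716: f = 1.774954, f' = 8.718558 → s_2 = 1.322716 - (1.774954)/(8.718558) = 1.119133
s_2 = 1.119133: f = 0.237007, f' = 6.489205 → s_3 = 1.119133 - (0.237007)/(6.489205) = 1.082610

1.082610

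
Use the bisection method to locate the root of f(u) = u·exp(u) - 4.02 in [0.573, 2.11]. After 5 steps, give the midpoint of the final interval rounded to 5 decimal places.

1.22142

f(0.573000) = -3.003739, f(2.110000) = 13.383789 (opposite signs)
step 1: m = 1.341500, f(m) = 1.110937 > 0 → root in [0.573000, 1.341500]
step 2: m = 0.957250, f(m) = -1.526819 < 0 → root in [0.957250, 1.341500]
step 3: m = 1.149375, f(m) = -0.392320 < 0 → root in [1.149375, 1.341500]
step 4: m = 1.245437, f(m) = 0.307216 > 0 → root in [1.149375, 1.245437]
step 5: m = 1.197406, f(m) = -0.054769 < 0 → root in [1.197406, 1.245437]
Midpoint of [1.197406, 1.245437] = 1.221422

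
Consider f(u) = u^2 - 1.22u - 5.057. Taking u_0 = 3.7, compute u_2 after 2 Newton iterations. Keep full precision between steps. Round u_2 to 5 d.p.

f'(u) = 2u - 1.22
u_0 = 3.700000: f = 4.119000, f' = 6.180000 → u_1 = 3.700000 - (4.119000)/(6.180000) = 3.033495
u_1 = 3.033495: f = 0.444229, f' = 4.846990 → u_2 = 3.033495 - (0.444229)/(4.846990) = 2.941845

2.94184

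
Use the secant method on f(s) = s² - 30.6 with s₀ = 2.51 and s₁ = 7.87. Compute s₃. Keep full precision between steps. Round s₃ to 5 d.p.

f(s_0) = -24.299900, f(s_1) = 31.336900
s_2 = 7.870000 - (31.336900)·(7.870000 - 2.510000)/(31.336900 - (-24.299900)) = 4.851031; f(s_2) = -7.067500
s_3 = 4.851031 - (-7.067500)·(4.851031 - 7.870000)/(-7.067500 - (31.336900)) = 5.406607; f(s_3) = -1.368602

5.40661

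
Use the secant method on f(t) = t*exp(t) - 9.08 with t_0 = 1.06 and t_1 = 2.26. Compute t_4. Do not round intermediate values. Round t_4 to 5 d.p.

1.69929

f(t_0) = -6.020447, f(t_1) = 12.577782
t_2 = 2.260000 - (12.577782)·(2.260000 - 1.060000)/(12.577782 - (-6.020447)) = 1.448453; f(t_2) = -2.914625
t_3 = 1.448453 - (-2.914625)·(1.448453 - 2.260000)/(-2.914625 - (12.577782)) = 1.601131; f(t_3) = -1.140568
t_4 = 1.601131 - (-1.140568)·(1.601131 - 1.448453)/(-1.140568 - (-2.914625)) = 1.699291; f(t_4) = 0.215230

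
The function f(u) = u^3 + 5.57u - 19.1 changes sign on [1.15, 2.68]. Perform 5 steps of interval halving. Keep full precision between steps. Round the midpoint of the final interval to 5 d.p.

1.98672

f(1.150000) = -11.173625, f(2.680000) = 15.076432 (opposite signs)
step 1: m = 1.915000, f(m) = -1.410714 < 0 → root in [1.915000, 2.680000]
step 2: m = 2.297500, f(m) = 5.824443 > 0 → root in [1.915000, 2.297500]
step 3: m = 2.106250, f(m) = 1.975746 > 0 → root in [1.915000, 2.106250]
step 4: m = 2.010625, f(m) = 0.227360 > 0 → root in [1.915000, 2.010625]
step 5: m = 1.962813, f(m) = -0.605138 < 0 → root in [1.962813, 2.010625]
Midpoint of [1.962813, 2.010625] = 1.986719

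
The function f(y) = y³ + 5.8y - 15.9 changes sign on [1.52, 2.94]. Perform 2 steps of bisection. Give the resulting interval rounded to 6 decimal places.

[1.520000, 1.875000]

f(1.520000) = -3.572192, f(2.940000) = 26.564184 (opposite signs)
step 1: m = 2.230000, f(m) = 8.123567 > 0 → root in [1.520000, 2.230000]
step 2: m = 1.875000, f(m) = 1.566797 > 0 → root in [1.520000, 1.875000]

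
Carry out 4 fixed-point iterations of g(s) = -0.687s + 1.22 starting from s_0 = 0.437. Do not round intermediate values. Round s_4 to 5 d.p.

0.65943

s_1 = g(0.437000) = 0.919781
s_2 = g(0.919781) = 0.588110
s_3 = g(0.588110) = 0.815968
s_4 = g(0.815968) = 0.659430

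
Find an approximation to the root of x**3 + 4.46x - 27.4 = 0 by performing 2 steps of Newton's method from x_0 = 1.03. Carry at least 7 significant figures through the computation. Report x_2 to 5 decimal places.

2.90227

f'(x) = 3x**2 + 4.46
x_0 = 1.030000: f = -21.713473, f' = 7.642700 → x_1 = 1.030000 - (-21.713473)/(7.642700) = 3.871074
x_1 = 3.871074: f = 47.873841, f' = 49.415632 → x_2 = 3.871074 - (47.873841)/(49.415632) = 2.902274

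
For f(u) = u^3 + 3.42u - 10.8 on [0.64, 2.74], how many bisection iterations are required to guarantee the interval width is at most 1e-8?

28

Initial width b − a = 2.74 − 0.64 = 2.100000.
After n steps the width is (b−a)/2^n; need (b−a)/2^n ≤ 1e-8.
So n ≥ log₂(2.100000/1e-8) = log₂(210000000.0000) ≈ 27.6458.
Hence n = 28.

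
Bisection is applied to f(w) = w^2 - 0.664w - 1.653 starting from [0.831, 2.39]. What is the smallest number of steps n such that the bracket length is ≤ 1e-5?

Initial width b − a = 2.39 − 0.831 = 1.559000.
After n steps the width is (b−a)/2^n; need (b−a)/2^n ≤ 1e-5.
So n ≥ log₂(1.559000/1e-5) = log₂(155900.0000) ≈ 17.2503.
Hence n = 18.

18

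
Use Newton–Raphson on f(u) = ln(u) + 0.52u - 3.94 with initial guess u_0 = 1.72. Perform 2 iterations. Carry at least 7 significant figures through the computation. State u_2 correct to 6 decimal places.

f'(u) = 1/u + 0.52
u_0 = 1.720000: f = -2.503276, f' = 1.101395 → u_1 = 1.720000 - (-2.503276)/(1.101395) = 3.992822
u_1 = 3.992822: f = -0.479234, f' = 0.770449 → u_2 = 3.992822 - (-0.479234)/(0.770449) = 4.614841

4.614841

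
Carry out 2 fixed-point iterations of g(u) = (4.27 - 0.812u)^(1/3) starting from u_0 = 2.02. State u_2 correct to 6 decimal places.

u_1 = g(2.020000) = 1.380295
u_2 = g(1.380295) = 1.465773

1.465773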